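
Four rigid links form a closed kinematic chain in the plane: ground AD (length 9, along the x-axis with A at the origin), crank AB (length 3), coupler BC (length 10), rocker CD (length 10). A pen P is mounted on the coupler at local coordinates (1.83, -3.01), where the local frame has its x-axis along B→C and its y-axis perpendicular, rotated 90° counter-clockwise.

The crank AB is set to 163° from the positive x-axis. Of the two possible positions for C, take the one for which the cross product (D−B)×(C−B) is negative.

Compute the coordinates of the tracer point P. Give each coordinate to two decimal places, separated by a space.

A=(0,0), D=(9.00,0)
B = A + 3.00·(cos163°, sin163°) = (-2.8689, 0.8771)
|BD| = 11.9013
circle(B,10.00) ∩ circle(D,10.00): a=5.9506, h=8.0368
  candidates: C₊=(3.6578,8.4535) cross=95.648; C₋=(2.4732,-7.5764) cross=-95.648
  mode - wants cross < 0 → take C=(2.4732,-7.5764) (cross=-95.648)
ex = (C−B)/|BC| = (0.5342,-0.8453); ey = (0.8453,0.5342)
P = B + 1.83·ex + -3.01·ey = (-4.4358,-2.2779)

-4.44 -2.28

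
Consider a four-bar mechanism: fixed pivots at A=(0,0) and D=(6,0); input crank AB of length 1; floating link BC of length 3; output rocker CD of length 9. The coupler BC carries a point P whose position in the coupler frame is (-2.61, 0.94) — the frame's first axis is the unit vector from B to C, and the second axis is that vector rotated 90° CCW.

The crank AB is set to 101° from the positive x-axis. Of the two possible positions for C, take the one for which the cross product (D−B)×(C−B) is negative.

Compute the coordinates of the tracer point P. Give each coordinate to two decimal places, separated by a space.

A=(0,0), D=(6.00,0)
B = A + 1.00·(cos101°, sin101°) = (-0.1908, 0.9816)
|BD| = 6.2682
circle(B,3.00) ∩ circle(D,9.00): a=-2.6092, h=1.4805
  candidates: C₊=(-2.5360,2.8525) cross=9.280; C₋=(-2.9997,-0.0720) cross=-9.280
  mode - wants cross < 0 → take C=(-2.9997,-0.0720) (cross=-9.280)
ex = (C−B)/|BC| = (-0.9363,-0.3512); ey = (0.3512,-0.9363)
P = B + -2.61·ex + 0.94·ey = (2.5831,1.0181)

2.58 1.02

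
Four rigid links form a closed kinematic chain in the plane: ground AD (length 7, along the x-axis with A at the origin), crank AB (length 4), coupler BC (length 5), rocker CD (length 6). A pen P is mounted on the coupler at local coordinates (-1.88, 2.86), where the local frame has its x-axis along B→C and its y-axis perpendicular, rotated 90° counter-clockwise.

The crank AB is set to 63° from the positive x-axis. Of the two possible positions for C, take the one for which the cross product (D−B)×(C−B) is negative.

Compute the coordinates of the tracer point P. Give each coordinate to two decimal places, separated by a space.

A=(0,0), D=(7.00,0)
B = A + 4.00·(cos63°, sin63°) = (1.8160, 3.5640)
|BD| = 6.2910
circle(B,5.00) ∩ circle(D,6.00): a=2.2712, h=4.4544
  candidates: C₊=(6.2111,5.9479) cross=28.022; C₋=(1.1640,-1.3933) cross=-28.022
  mode - wants cross < 0 → take C=(1.1640,-1.3933) (cross=-28.022)
ex = (C−B)/|BC| = (-0.1304,-0.9915); ey = (0.9915,-0.1304)
P = B + -1.88·ex + 2.86·ey = (4.8967,5.0551)

4.90 5.06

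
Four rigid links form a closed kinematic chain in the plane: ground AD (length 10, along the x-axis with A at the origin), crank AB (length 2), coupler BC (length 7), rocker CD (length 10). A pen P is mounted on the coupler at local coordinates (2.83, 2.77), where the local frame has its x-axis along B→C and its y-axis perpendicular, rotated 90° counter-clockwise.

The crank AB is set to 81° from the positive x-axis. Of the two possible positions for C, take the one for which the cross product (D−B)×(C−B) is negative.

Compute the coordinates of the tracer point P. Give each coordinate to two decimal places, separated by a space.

3.46 -0.43

A=(0,0), D=(10.00,0)
B = A + 2.00·(cos81°, sin81°) = (0.3129, 1.9754)
|BD| = 9.8865
circle(B,7.00) ∩ circle(D,10.00): a=2.3640, h=6.5888
  candidates: C₊=(3.9456,7.9589) cross=65.140; C₋=(1.3127,-4.9529) cross=-65.140
  mode - wants cross < 0 → take C=(1.3127,-4.9529) (cross=-65.140)
ex = (C−B)/|BC| = (0.1428,-0.9897); ey = (0.9897,0.1428)
P = B + 2.83·ex + 2.77·ey = (3.4587,-0.4300)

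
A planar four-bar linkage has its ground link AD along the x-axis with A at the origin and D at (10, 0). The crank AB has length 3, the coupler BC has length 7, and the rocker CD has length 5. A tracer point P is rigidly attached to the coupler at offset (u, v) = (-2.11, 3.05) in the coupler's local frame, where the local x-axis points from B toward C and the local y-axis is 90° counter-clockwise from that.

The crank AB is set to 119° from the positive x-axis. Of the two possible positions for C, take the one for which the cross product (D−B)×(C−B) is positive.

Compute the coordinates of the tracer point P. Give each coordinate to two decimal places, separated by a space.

A=(0,0), D=(10.00,0)
B = A + 3.00·(cos119°, sin119°) = (-1.4544, 2.6239)
|BD| = 11.7511
circle(B,7.00) ∩ circle(D,5.00): a=6.8967, h=1.1979
  candidates: C₊=(5.5357,2.2516) cross=14.077; C₋=(5.0007,-0.0838) cross=-14.077
  mode + wants cross > 0 → take C=(5.5357,2.2516) (cross=14.077)
ex = (C−B)/|BC| = (0.9986,-0.0532); ey = (0.0532,0.9986)
P = B + -2.11·ex + 3.05·ey = (-3.3992,5.7818)

-3.40 5.78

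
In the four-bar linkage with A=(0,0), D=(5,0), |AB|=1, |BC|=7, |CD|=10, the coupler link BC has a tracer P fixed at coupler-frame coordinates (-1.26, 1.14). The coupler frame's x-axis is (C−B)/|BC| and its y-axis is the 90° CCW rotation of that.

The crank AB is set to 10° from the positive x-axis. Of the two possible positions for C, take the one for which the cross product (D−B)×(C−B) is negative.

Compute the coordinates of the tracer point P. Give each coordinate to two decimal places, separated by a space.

2.67 0.38

A=(0,0), D=(5.00,0)
B = A + 1.00·(cos10°, sin10°) = (0.9848, 0.1736)
|BD| = 4.0189
circle(B,7.00) ∩ circle(D,10.00): a=-4.3355, h=5.4958
  candidates: C₊=(-3.1092,5.8516) cross=22.087; C₋=(-3.5841,-5.1297) cross=-22.087
  mode - wants cross < 0 → take C=(-3.5841,-5.1297) (cross=-22.087)
ex = (C−B)/|BC| = (-0.6527,-0.7576); ey = (0.7576,-0.6527)
P = B + -1.26·ex + 1.14·ey = (2.6709,0.3842)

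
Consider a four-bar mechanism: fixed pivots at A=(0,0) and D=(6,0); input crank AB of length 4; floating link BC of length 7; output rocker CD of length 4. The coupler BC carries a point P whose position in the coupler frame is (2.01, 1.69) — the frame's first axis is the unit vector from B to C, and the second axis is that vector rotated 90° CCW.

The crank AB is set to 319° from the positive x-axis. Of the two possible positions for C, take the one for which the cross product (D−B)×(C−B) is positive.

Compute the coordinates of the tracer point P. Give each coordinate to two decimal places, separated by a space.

2.12 -0.16

A=(0,0), D=(6.00,0)
B = A + 4.00·(cos319°, sin319°) = (3.0188, -2.6242)
|BD| = 3.9716
circle(B,7.00) ∩ circle(D,4.00): a=6.1403, h=3.3611
  candidates: C₊=(5.4070,3.9558) cross=13.349; C₋=(9.8486,-1.0900) cross=-13.349
  mode + wants cross > 0 → take C=(5.4070,3.9558) (cross=13.349)
ex = (C−B)/|BC| = (0.3412,0.9400); ey = (-0.9400,0.3412)
P = B + 2.01·ex + 1.69·ey = (2.1160,-0.1583)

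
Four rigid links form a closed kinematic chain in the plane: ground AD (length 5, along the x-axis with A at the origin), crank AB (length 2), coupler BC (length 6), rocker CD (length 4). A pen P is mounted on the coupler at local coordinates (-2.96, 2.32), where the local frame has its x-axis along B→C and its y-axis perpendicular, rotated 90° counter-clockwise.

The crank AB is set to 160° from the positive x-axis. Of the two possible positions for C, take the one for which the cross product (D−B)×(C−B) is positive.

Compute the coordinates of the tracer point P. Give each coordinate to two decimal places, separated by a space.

A=(0,0), D=(5.00,0)
B = A + 2.00·(cos160°, sin160°) = (-1.8794, 0.6840)
|BD| = 6.9133
circle(B,6.00) ∩ circle(D,4.00): a=4.9031, h=3.4582
  candidates: C₊=(3.3419,3.6401) cross=23.908; C₋=(2.6575,-3.2423) cross=-23.908
  mode + wants cross > 0 → take C=(3.3419,3.6401) (cross=23.908)
ex = (C−B)/|BC| = (0.8702,0.4927); ey = (-0.4927,0.8702)
P = B + -2.96·ex + 2.32·ey = (-5.5982,1.2446)

-5.60 1.24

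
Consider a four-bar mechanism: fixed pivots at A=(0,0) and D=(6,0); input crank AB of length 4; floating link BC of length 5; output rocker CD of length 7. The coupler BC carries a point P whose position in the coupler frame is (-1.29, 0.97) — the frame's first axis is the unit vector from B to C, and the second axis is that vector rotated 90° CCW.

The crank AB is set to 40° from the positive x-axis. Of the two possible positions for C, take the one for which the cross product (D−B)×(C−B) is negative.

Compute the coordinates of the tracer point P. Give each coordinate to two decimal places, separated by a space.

4.68 2.54

A=(0,0), D=(6.00,0)
B = A + 4.00·(cos40°, sin40°) = (3.0642, 2.5712)
|BD| = 3.9025
circle(B,5.00) ∩ circle(D,7.00): a=-1.1236, h=4.8721
  candidates: C₊=(5.4288,6.9767) cross=19.014; C₋=(-0.9911,-0.3538) cross=-19.014
  mode - wants cross < 0 → take C=(-0.9911,-0.3538) (cross=-19.014)
ex = (C−B)/|BC| = (-0.8110,-0.5850); ey = (0.5850,-0.8110)
P = B + -1.29·ex + 0.97·ey = (4.6779,2.5391)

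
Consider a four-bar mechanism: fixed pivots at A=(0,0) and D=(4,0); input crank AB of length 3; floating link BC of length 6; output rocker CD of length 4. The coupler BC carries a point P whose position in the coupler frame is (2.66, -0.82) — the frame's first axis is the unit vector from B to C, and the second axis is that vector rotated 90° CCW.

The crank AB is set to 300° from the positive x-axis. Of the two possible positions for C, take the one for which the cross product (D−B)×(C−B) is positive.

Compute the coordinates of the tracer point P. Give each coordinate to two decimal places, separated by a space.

2.49 0.01

A=(0,0), D=(4.00,0)
B = A + 3.00·(cos300°, sin300°) = (1.5000, -2.5981)
|BD| = 3.6056
circle(B,6.00) ∩ circle(D,4.00): a=4.5763, h=3.8804
  candidates: C₊=(1.8769,3.3901) cross=13.991; C₋=(7.4692,-1.9911) cross=-13.991
  mode + wants cross > 0 → take C=(1.8769,3.3901) (cross=13.991)
ex = (C−B)/|BC| = (0.0628,0.9980); ey = (-0.9980,0.0628)
P = B + 2.66·ex + -0.82·ey = (2.4855,0.0052)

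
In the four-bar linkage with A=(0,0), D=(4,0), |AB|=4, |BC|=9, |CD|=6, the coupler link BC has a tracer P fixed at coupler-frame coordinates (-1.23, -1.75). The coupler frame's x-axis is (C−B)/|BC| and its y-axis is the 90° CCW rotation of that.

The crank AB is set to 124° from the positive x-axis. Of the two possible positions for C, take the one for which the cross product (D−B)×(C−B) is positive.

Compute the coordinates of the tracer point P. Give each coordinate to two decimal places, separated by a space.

-3.02 1.32

A=(0,0), D=(4.00,0)
B = A + 4.00·(cos124°, sin124°) = (-2.2368, 3.3162)
|BD| = 7.0636
circle(B,9.00) ∩ circle(D,6.00): a=6.7171, h=5.9900
  candidates: C₊=(6.5062,5.4515) cross=42.311; C₋=(0.8820,-5.1262) cross=-42.311
  mode + wants cross > 0 → take C=(6.5062,5.4515) (cross=42.311)
ex = (C−B)/|BC| = (0.9714,0.2373); ey = (-0.2373,0.9714)
P = B + -1.23·ex + -1.75·ey = (-3.0164,1.3243)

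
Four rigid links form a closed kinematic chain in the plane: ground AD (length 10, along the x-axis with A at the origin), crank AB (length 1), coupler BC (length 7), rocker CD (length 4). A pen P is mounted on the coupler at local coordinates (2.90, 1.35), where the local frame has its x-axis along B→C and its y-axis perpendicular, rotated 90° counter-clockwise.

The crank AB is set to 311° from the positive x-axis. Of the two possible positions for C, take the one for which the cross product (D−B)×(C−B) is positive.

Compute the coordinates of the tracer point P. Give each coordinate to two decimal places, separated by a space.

A=(0,0), D=(10.00,0)
B = A + 1.00·(cos311°, sin311°) = (0.6561, -0.7547)
|BD| = 9.3744
circle(B,7.00) ∩ circle(D,4.00): a=6.4473, h=2.7262
  candidates: C₊=(6.8630,2.4817) cross=25.557; C₋=(7.3019,-2.9530) cross=-25.557
  mode + wants cross > 0 → take C=(6.8630,2.4817) (cross=25.557)
ex = (C−B)/|BC| = (0.8867,0.4623); ey = (-0.4623,0.8867)
P = B + 2.90·ex + 1.35·ey = (2.6033,1.7831)

2.60 1.78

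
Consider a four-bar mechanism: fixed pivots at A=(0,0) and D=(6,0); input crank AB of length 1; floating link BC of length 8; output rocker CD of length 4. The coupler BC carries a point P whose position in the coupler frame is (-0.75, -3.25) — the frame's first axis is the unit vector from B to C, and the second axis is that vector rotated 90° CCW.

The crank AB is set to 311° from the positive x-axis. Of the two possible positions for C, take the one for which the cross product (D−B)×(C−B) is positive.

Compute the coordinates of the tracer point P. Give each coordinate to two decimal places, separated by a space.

A=(0,0), D=(6.00,0)
B = A + 1.00·(cos311°, sin311°) = (0.6561, -0.7547)
|BD| = 5.3970
circle(B,8.00) ∩ circle(D,4.00): a=7.1454, h=3.5976
  candidates: C₊=(7.2282,3.8068) cross=19.416; C₋=(8.2344,-3.3178) cross=-19.416
  mode + wants cross > 0 → take C=(7.2282,3.8068) (cross=19.416)
ex = (C−B)/|BC| = (0.8215,0.5702); ey = (-0.5702,0.8215)
P = B + -0.75·ex + -3.25·ey = (1.8930,-3.8523)

1.89 -3.85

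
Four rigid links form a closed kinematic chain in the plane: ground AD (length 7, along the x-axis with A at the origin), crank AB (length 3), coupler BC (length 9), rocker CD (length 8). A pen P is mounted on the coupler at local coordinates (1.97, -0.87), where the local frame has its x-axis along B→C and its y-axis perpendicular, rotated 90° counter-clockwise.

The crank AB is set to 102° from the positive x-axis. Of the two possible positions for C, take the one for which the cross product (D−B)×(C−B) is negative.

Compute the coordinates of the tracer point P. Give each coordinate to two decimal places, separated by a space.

-1.00 0.81

A=(0,0), D=(7.00,0)
B = A + 3.00·(cos102°, sin102°) = (-0.6237, 2.9344)
|BD| = 8.1690
circle(B,9.00) ∩ circle(D,8.00): a=5.1250, h=7.3983
  candidates: C₊=(6.8168,7.9979) cross=60.436; C₋=(1.5016,-5.8110) cross=-60.436
  mode - wants cross < 0 → take C=(1.5016,-5.8110) (cross=-60.436)
ex = (C−B)/|BC| = (0.2362,-0.9717); ey = (0.9717,0.2362)
P = B + 1.97·ex + -0.87·ey = (-1.0039,0.8147)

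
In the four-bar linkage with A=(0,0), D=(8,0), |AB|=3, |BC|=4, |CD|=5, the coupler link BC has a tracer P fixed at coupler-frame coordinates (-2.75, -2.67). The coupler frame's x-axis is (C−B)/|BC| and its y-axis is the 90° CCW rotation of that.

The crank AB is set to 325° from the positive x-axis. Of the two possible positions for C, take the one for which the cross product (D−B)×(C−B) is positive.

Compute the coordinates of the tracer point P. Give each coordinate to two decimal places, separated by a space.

4.33 -5.06

A=(0,0), D=(8.00,0)
B = A + 3.00·(cos325°, sin325°) = (2.4575, -1.7207)
|BD| = 5.8035
circle(B,4.00) ∩ circle(D,5.00): a=2.1264, h=3.3880
  candidates: C₊=(3.4837,2.1454) cross=19.662; C₋=(5.4927,-4.3259) cross=-19.662
  mode + wants cross > 0 → take C=(3.4837,2.1454) (cross=19.662)
ex = (C−B)/|BC| = (0.2566,0.9665); ey = (-0.9665,0.2566)
P = B + -2.75·ex + -2.67·ey = (4.3326,-5.0637)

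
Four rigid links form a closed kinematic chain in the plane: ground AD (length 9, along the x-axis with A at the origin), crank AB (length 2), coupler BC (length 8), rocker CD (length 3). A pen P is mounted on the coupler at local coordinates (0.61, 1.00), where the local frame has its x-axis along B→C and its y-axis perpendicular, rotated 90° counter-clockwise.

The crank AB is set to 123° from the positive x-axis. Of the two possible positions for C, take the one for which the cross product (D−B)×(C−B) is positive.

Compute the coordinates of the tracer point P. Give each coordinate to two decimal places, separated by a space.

A=(0,0), D=(9.00,0)
B = A + 2.00·(cos123°, sin123°) = (-1.0893, 1.6773)
|BD| = 10.2278
circle(B,8.00) ∩ circle(D,3.00): a=7.8026, h=1.7660
  candidates: C₊=(6.8973,2.1398) cross=18.062; C₋=(6.3181,-1.3444) cross=-18.062
  mode + wants cross > 0 → take C=(6.8973,2.1398) (cross=18.062)
ex = (C−B)/|BC| = (0.9983,0.0578); ey = (-0.0578,0.9983)
P = B + 0.61·ex + 1.00·ey = (-0.5381,2.7109)

-0.54 2.71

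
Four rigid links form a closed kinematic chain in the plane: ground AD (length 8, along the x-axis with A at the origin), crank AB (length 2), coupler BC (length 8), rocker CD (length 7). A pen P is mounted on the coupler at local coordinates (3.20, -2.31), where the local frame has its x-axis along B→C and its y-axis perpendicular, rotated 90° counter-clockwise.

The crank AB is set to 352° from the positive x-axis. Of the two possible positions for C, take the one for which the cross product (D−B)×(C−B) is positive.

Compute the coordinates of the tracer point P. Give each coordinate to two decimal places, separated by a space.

A=(0,0), D=(8.00,0)
B = A + 2.00·(cos352°, sin352°) = (1.9805, -0.2783)
|BD| = 6.0259
circle(B,8.00) ∩ circle(D,7.00): a=4.2576, h=6.7730
  candidates: C₊=(5.9207,6.6841) cross=40.813; C₋=(6.5464,-6.8474) cross=-40.813
  mode + wants cross > 0 → take C=(5.9207,6.6841) (cross=40.813)
ex = (C−B)/|BC| = (0.4925,0.8703); ey = (-0.8703,0.4925)
P = B + 3.20·ex + -2.31·ey = (5.5670,1.3689)

5.57 1.37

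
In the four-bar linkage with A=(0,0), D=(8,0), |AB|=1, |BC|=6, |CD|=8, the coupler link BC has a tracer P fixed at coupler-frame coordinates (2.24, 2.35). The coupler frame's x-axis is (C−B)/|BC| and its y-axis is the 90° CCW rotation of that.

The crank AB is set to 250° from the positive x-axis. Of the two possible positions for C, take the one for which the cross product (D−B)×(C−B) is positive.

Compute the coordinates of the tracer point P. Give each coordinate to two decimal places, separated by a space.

A=(0,0), D=(8.00,0)
B = A + 1.00·(cos250°, sin250°) = (-0.3420, -0.9397)
|BD| = 8.3948
circle(B,6.00) ∩ circle(D,8.00): a=2.5297, h=5.4407
  candidates: C₊=(1.5628,4.7499) cross=45.673; C₋=(2.7808,-6.0630) cross=-45.673
  mode + wants cross > 0 → take C=(1.5628,4.7499) (cross=45.673)
ex = (C−B)/|BC| = (0.3175,0.9483); ey = (-0.9483,0.3175)
P = B + 2.24·ex + 2.35·ey = (-1.8593,1.9305)

-1.86 1.93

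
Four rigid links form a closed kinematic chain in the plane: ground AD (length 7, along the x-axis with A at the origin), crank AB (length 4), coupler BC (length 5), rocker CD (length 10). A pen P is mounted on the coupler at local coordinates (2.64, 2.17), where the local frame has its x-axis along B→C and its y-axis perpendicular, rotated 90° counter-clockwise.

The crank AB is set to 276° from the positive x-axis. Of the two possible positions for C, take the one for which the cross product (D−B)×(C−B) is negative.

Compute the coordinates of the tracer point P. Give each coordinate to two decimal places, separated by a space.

A=(0,0), D=(7.00,0)
B = A + 4.00·(cos276°, sin276°) = (0.4181, -3.9781)
|BD| = 7.6907
circle(B,5.00) ∩ circle(D,10.00): a=-1.0307, h=4.8926
  candidates: C₊=(-2.9947,-0.3240) cross=37.627; C₋=(2.0668,-8.6985) cross=-37.627
  mode - wants cross < 0 → take C=(2.0668,-8.6985) (cross=-37.627)
ex = (C−B)/|BC| = (0.3297,-0.9441); ey = (0.9441,0.3297)
P = B + 2.64·ex + 2.17·ey = (3.3372,-5.7549)

3.34 -5.75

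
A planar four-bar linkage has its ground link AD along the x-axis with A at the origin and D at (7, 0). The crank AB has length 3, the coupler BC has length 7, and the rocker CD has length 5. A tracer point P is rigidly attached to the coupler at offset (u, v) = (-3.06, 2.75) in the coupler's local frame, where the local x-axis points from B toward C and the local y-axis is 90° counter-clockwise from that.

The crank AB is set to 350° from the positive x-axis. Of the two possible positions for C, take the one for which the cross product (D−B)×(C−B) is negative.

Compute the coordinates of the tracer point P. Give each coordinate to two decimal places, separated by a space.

2.19 3.52

A=(0,0), D=(7.00,0)
B = A + 3.00·(cos350°, sin350°) = (2.9544, -0.5209)
|BD| = 4.0790
circle(B,7.00) ∩ circle(D,5.00): a=4.9814, h=4.9179
  candidates: C₊=(7.2669,4.9929) cross=20.060; C₋=(8.5231,-4.7624) cross=-20.060
  mode - wants cross < 0 → take C=(8.5231,-4.7624) (cross=-20.060)
ex = (C−B)/|BC| = (0.7955,-0.6059); ey = (0.6059,0.7955)
P = B + -3.06·ex + 2.75·ey = (2.1864,3.5209)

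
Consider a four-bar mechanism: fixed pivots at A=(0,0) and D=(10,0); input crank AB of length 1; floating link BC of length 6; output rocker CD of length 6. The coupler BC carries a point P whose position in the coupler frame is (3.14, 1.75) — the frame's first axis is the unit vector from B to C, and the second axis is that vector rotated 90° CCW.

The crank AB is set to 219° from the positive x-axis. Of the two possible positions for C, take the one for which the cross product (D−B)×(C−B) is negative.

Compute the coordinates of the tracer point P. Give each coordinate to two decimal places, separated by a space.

2.79 -0.22

A=(0,0), D=(10.00,0)
B = A + 1.00·(cos219°, sin219°) = (-0.7771, -0.6293)
|BD| = 10.7955
circle(B,6.00) ∩ circle(D,6.00): a=5.3978, h=2.6200
  candidates: C₊=(4.4587,2.3009) cross=28.284; C₋=(4.7642,-2.9302) cross=-28.284
  mode - wants cross < 0 → take C=(4.7642,-2.9302) (cross=-28.284)
ex = (C−B)/|BC| = (0.9236,-0.3835); ey = (0.3835,0.9236)
P = B + 3.14·ex + 1.75·ey = (2.7939,-0.2172)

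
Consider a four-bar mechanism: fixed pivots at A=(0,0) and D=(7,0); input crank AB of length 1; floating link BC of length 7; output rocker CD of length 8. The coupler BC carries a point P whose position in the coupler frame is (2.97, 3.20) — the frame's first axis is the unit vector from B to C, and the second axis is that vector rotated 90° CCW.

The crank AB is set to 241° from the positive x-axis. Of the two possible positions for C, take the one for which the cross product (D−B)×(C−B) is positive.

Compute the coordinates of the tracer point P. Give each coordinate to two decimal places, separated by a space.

-2.70 2.89

A=(0,0), D=(7.00,0)
B = A + 1.00·(cos241°, sin241°) = (-0.4848, -0.8746)
|BD| = 7.5357
circle(B,7.00) ∩ circle(D,8.00): a=2.7726, h=6.4275
  candidates: C₊=(1.5231,5.8312) cross=48.436; C₋=(3.0151,-6.9369) cross=-48.436
  mode + wants cross > 0 → take C=(1.5231,5.8312) (cross=48.436)
ex = (C−B)/|BC| = (0.2868,0.9580); ey = (-0.9580,0.2868)
P = B + 2.97·ex + 3.20·ey = (-2.6984,2.8885)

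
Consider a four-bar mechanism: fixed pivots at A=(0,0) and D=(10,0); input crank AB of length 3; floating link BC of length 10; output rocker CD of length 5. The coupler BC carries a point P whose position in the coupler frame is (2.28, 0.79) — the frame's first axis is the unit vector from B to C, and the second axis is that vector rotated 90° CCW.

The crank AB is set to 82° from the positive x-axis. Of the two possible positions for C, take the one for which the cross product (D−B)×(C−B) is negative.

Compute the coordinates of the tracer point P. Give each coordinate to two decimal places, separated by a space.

A=(0,0), D=(10.00,0)
B = A + 3.00·(cos82°, sin82°) = (0.4175, 2.9708)
|BD| = 10.0324
circle(B,10.00) ∩ circle(D,5.00): a=8.7541, h=4.8338
  candidates: C₊=(10.2104,4.9956) cross=48.495; C₋=(7.3476,-4.2385) cross=-48.495
  mode - wants cross < 0 → take C=(7.3476,-4.2385) (cross=-48.495)
ex = (C−B)/|BC| = (0.6930,-0.7209); ey = (0.7209,0.6930)
P = B + 2.28·ex + 0.79·ey = (2.5671,1.8746)

2.57 1.87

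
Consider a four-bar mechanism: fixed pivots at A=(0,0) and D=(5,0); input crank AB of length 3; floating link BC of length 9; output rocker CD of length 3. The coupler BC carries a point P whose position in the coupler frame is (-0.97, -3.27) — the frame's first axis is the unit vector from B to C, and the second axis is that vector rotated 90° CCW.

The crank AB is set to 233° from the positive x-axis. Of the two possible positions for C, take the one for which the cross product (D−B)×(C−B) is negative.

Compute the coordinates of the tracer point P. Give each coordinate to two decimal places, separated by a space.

A=(0,0), D=(5.00,0)
B = A + 3.00·(cos233°, sin233°) = (-1.8054, -2.3959)
|BD| = 7.2149
circle(B,9.00) ∩ circle(D,3.00): a=8.5971, h=2.6626
  candidates: C₊=(5.4196,2.9705) cross=19.210; C₋=(7.1880,-2.0525) cross=-19.210
  mode - wants cross < 0 → take C=(7.1880,-2.0525) (cross=-19.210)
ex = (C−B)/|BC| = (0.9993,0.0382); ey = (-0.0382,0.9993)
P = B + -0.97·ex + -3.27·ey = (-2.6500,-5.7005)

-2.65 -5.70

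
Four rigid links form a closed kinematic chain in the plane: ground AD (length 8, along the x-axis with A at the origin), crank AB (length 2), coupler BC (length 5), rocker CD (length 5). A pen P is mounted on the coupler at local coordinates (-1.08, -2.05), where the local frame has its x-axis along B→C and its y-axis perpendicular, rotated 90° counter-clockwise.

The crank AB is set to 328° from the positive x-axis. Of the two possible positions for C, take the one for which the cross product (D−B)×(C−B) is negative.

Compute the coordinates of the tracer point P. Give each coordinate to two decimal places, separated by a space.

A=(0,0), D=(8.00,0)
B = A + 2.00·(cos328°, sin328°) = (1.6961, -1.0598)
|BD| = 6.3924
circle(B,5.00) ∩ circle(D,5.00): a=3.1962, h=3.8450
  candidates: C₊=(4.2105,3.2619) cross=24.579; C₋=(5.4855,-4.3218) cross=-24.579
  mode - wants cross < 0 → take C=(5.4855,-4.3218) (cross=-24.579)
ex = (C−B)/|BC| = (0.7579,-0.6524); ey = (0.6524,0.7579)
P = B + -1.08·ex + -2.05·ey = (-0.4598,-1.9089)

-0.46 -1.91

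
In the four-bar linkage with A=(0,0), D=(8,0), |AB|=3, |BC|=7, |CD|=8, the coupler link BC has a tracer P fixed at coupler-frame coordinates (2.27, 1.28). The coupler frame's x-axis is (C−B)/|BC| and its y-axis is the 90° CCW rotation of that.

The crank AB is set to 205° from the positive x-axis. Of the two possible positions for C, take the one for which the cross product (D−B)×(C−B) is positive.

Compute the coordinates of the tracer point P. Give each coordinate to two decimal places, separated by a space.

-2.44 1.32

A=(0,0), D=(8.00,0)
B = A + 3.00·(cos205°, sin205°) = (-2.7189, -1.2679)
|BD| = 10.7936
circle(B,7.00) ∩ circle(D,8.00): a=4.7020, h=5.1857
  candidates: C₊=(1.3414,4.4343) cross=55.973; C₋=(2.5596,-5.8653) cross=-55.973
  mode + wants cross > 0 → take C=(1.3414,4.4343) (cross=55.973)
ex = (C−B)/|BC| = (0.5800,0.8146); ey = (-0.8146,0.5800)
P = B + 2.27·ex + 1.28·ey = (-2.4449,1.3237)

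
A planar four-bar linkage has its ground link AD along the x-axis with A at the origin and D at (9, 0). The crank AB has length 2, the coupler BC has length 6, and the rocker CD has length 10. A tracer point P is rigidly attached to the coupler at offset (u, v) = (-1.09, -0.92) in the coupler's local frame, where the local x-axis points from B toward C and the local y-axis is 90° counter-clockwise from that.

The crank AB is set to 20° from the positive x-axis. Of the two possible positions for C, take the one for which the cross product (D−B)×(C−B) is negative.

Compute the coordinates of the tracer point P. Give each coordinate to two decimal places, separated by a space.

A=(0,0), D=(9.00,0)
B = A + 2.00·(cos20°, sin20°) = (1.8794, 0.6840)
|BD| = 7.1534
circle(B,6.00) ∩ circle(D,10.00): a=-0.8967, h=5.9326
  candidates: C₊=(1.5541,6.6752) cross=42.438; C₋=(0.4195,-5.1356) cross=-42.438
  mode - wants cross < 0 → take C=(0.4195,-5.1356) (cross=-42.438)
ex = (C−B)/|BC| = (-0.2433,-0.9699); ey = (0.9699,-0.2433)
P = B + -1.09·ex + -0.92·ey = (1.2522,1.9651)

1.25 1.97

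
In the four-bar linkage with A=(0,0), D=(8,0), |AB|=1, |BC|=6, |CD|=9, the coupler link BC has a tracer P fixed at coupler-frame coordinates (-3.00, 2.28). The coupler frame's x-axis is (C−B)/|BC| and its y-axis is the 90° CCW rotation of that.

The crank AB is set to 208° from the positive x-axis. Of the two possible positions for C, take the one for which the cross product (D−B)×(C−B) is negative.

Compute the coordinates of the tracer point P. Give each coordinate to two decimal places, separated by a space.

A=(0,0), D=(8.00,0)
B = A + 1.00·(cos208°, sin208°) = (-0.8829, -0.4695)
|BD| = 8.8953
circle(B,6.00) ∩ circle(D,9.00): a=1.9183, h=5.6851
  candidates: C₊=(0.7326,5.3089) cross=50.571; C₋=(1.3327,-6.0454) cross=-50.571
  mode - wants cross < 0 → take C=(1.3327,-6.0454) (cross=-50.571)
ex = (C−B)/|BC| = (0.3693,-0.9293); ey = (0.9293,0.3693)
P = B + -3.00·ex + 2.28·ey = (0.1281,3.1604)

0.13 3.16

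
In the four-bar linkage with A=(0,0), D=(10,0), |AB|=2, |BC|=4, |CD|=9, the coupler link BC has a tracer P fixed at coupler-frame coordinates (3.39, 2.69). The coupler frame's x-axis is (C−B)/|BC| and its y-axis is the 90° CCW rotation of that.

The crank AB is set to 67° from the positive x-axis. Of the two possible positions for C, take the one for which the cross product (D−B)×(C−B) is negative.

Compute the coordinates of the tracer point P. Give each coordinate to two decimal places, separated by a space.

A=(0,0), D=(10.00,0)
B = A + 2.00·(cos67°, sin67°) = (0.7815, 1.8410)
|BD| = 9.4006
circle(B,4.00) ∩ circle(D,9.00): a=1.2430, h=3.8020
  candidates: C₊=(2.7450,5.3259) cross=35.741; C₋=(1.2559,-2.1308) cross=-35.741
  mode - wants cross < 0 → take C=(1.2559,-2.1308) (cross=-35.741)
ex = (C−B)/|BC| = (0.1186,-0.9929); ey = (0.9929,0.1186)
P = B + 3.39·ex + 2.69·ey = (3.8545,-1.2060)

3.85 -1.21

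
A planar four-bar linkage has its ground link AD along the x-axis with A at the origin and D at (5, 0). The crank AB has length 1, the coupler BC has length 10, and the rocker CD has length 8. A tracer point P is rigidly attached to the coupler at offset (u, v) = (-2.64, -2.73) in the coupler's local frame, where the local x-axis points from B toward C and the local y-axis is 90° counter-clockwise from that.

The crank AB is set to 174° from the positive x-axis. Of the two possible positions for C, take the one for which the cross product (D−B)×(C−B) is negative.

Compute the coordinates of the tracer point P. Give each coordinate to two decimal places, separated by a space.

-4.75 0.64

A=(0,0), D=(5.00,0)
B = A + 1.00·(cos174°, sin174°) = (-0.9945, 0.1045)
|BD| = 5.9954
circle(B,10.00) ∩ circle(D,8.00): a=6.0000, h=8.0000
  candidates: C₊=(5.1440,7.9987) cross=47.963; C₋=(4.8651,-7.9989) cross=-47.963
  mode - wants cross < 0 → take C=(4.8651,-7.9989) (cross=-47.963)
ex = (C−B)/|BC| = (0.5860,-0.8103); ey = (0.8103,0.5860)
P = B + -2.64·ex + -2.73·ey = (-4.7537,0.6441)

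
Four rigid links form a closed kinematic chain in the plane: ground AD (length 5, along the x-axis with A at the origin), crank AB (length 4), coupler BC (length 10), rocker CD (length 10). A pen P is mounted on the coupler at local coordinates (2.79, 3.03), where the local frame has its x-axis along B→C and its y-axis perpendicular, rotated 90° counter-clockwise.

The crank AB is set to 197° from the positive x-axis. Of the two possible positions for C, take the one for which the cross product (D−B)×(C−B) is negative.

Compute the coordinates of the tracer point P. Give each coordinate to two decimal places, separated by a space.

0.25 -1.79

A=(0,0), D=(5.00,0)
B = A + 4.00·(cos197°, sin197°) = (-3.8252, -1.1695)
|BD| = 8.9024
circle(B,10.00) ∩ circle(D,10.00): a=4.4512, h=8.9547
  candidates: C₊=(-0.5890,8.2924) cross=79.718; C₋=(1.7638,-9.4619) cross=-79.718
  mode - wants cross < 0 → take C=(1.7638,-9.4619) (cross=-79.718)
ex = (C−B)/|BC| = (0.5589,-0.8292); ey = (0.8292,0.5589)
P = B + 2.79·ex + 3.03·ey = (0.2467,-1.7896)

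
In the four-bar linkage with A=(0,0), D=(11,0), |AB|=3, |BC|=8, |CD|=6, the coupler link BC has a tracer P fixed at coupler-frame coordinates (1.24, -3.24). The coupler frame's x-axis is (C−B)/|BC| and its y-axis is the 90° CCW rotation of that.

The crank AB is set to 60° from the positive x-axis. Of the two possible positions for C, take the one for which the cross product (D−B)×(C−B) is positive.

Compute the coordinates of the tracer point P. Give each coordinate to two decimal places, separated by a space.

A=(0,0), D=(11.00,0)
B = A + 3.00·(cos60°, sin60°) = (1.5000, 2.5981)
|BD| = 9.8489
circle(B,8.00) ∩ circle(D,6.00): a=6.3459, h=4.8713
  candidates: C₊=(8.9062,5.6228) cross=47.977; C₋=(6.3361,-3.7747) cross=-47.977
  mode + wants cross > 0 → take C=(8.9062,5.6228) (cross=47.977)
ex = (C−B)/|BC| = (0.9258,0.3781); ey = (-0.3781,0.9258)
P = B + 1.24·ex + -3.24·ey = (3.8730,0.0674)

3.87 0.07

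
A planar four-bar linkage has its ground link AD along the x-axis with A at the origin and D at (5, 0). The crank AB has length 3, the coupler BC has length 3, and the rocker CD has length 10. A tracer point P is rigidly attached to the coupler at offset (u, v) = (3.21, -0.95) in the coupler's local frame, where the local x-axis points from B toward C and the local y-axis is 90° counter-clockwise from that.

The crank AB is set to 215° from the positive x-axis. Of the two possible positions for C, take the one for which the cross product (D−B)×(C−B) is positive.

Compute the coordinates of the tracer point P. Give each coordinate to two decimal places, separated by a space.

-4.67 0.79

A=(0,0), D=(5.00,0)
B = A + 3.00·(cos215°, sin215°) = (-2.4575, -1.7207)
|BD| = 7.6534
circle(B,3.00) ∩ circle(D,10.00): a=-2.1184, h=2.1243
  candidates: C₊=(-4.9992,-0.1271) cross=16.258; C₋=(-4.0440,-4.2669) cross=-16.258
  mode + wants cross > 0 → take C=(-4.9992,-0.1271) (cross=16.258)
ex = (C−B)/|BC| = (-0.8472,0.5312); ey = (-0.5312,-0.8472)
P = B + 3.21·ex + -0.95·ey = (-4.6725,0.7893)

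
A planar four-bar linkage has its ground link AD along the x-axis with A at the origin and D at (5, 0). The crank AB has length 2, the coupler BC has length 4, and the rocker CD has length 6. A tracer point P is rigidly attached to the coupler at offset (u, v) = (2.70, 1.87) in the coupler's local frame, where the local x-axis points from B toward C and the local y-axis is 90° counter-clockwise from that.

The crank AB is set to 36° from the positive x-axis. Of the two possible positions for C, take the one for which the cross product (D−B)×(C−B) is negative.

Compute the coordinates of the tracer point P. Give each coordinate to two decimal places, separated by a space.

A=(0,0), D=(5.00,0)
B = A + 2.00·(cos36°, sin36°) = (1.6180, 1.1756)
|BD| = 3.5805
circle(B,4.00) ∩ circle(D,6.00): a=-1.0027, h=3.8723
  candidates: C₊=(1.9423,5.1624) cross=13.865; C₋=(-0.6005,-2.1528) cross=-13.865
  mode - wants cross < 0 → take C=(-0.6005,-2.1528) (cross=-13.865)
ex = (C−B)/|BC| = (-0.5546,-0.8321); ey = (0.8321,-0.5546)
P = B + 2.70·ex + 1.87·ey = (1.6766,-2.1082)

1.68 -2.11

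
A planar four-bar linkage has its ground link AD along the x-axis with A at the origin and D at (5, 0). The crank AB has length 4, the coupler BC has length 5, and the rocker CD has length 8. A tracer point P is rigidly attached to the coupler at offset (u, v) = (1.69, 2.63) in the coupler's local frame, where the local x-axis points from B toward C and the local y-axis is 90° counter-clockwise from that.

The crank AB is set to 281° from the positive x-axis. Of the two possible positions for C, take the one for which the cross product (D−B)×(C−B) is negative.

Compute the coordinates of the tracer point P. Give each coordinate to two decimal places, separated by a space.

A=(0,0), D=(5.00,0)
B = A + 4.00·(cos281°, sin281°) = (0.7632, -3.9265)
|BD| = 5.7765
circle(B,5.00) ∩ circle(D,8.00): a=-0.4875, h=4.9762
  candidates: C₊=(-2.9769,-0.6081) cross=28.745; C₋=(3.7882,-7.9077) cross=-28.745
  mode - wants cross < 0 → take C=(3.7882,-7.9077) (cross=-28.745)
ex = (C−B)/|BC| = (0.6050,-0.7962); ey = (0.7962,0.6050)
P = B + 1.69·ex + 2.63·ey = (3.8798,-3.6810)

3.88 -3.68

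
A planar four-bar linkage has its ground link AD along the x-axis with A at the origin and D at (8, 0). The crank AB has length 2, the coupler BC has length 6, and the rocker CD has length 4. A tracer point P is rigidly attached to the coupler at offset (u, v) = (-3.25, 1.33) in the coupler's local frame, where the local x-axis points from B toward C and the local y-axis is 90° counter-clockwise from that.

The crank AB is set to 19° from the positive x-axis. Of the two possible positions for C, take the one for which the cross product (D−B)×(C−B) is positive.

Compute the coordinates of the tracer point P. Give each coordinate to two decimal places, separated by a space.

-1.57 0.04

A=(0,0), D=(8.00,0)
B = A + 2.00·(cos19°, sin19°) = (1.8910, 0.6511)
|BD| = 6.1436
circle(B,6.00) ∩ circle(D,4.00): a=4.6995, h=3.7302
  candidates: C₊=(6.9594,3.8623) cross=22.917; C₋=(6.1687,-3.5562) cross=-22.917
  mode + wants cross > 0 → take C=(6.9594,3.8623) (cross=22.917)
ex = (C−B)/|BC| = (0.8447,0.5352); ey = (-0.5352,0.8447)
P = B + -3.25·ex + 1.33·ey = (-1.5661,0.0353)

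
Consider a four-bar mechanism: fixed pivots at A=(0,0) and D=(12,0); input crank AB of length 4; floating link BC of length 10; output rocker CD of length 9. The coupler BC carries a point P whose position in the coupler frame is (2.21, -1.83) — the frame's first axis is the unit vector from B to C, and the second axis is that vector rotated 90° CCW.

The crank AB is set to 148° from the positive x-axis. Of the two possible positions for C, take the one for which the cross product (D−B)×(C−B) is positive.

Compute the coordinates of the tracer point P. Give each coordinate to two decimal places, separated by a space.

A=(0,0), D=(12.00,0)
B = A + 4.00·(cos148°, sin148°) = (-3.3922, 2.1197)
|BD| = 15.5375
circle(B,10.00) ∩ circle(D,9.00): a=8.3802, h=5.4565
  candidates: C₊=(5.6540,6.3819) cross=84.780; C₋=(4.1652,-4.4290) cross=-84.780
  mode + wants cross > 0 → take C=(5.6540,6.3819) (cross=84.780)
ex = (C−B)/|BC| = (0.9046,0.4262); ey = (-0.4262,0.9046)
P = B + 2.21·ex + -1.83·ey = (-0.6130,1.4062)

-0.61 1.41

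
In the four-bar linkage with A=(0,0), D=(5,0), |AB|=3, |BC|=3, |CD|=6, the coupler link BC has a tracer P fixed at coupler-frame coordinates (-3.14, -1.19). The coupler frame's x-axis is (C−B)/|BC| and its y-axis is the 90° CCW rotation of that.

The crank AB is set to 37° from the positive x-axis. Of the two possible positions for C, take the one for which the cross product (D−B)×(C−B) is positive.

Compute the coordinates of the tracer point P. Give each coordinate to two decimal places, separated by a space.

A=(0,0), D=(5.00,0)
B = A + 3.00·(cos37°, sin37°) = (2.3959, 1.8054)
|BD| = 3.1687
circle(B,3.00) ∩ circle(D,6.00): a=-2.6760, h=1.3561
  candidates: C₊=(0.9694,4.4446) cross=4.297; C₋=(-0.5759,2.2157) cross=-4.297
  mode + wants cross > 0 → take C=(0.9694,4.4446) (cross=4.297)
ex = (C−B)/|BC| = (-0.4755,0.8797); ey = (-0.8797,-0.4755)
P = B + -3.14·ex + -1.19·ey = (4.9358,-0.3910)

4.94 -0.39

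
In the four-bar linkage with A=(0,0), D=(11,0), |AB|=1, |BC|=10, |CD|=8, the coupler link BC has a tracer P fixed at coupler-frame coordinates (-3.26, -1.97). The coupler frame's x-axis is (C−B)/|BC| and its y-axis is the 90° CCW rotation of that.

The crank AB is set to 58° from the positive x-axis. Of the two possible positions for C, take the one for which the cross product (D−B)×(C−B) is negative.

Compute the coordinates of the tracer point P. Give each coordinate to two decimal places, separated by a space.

-3.06 2.11

A=(0,0), D=(11.00,0)
B = A + 1.00·(cos58°, sin58°) = (0.5299, 0.8480)
|BD| = 10.5044
circle(B,10.00) ∩ circle(D,8.00): a=6.9658, h=7.1748
  candidates: C₊=(8.0522,7.4371) cross=75.367; C₋=(6.8937,-6.8657) cross=-75.367
  mode - wants cross < 0 → take C=(6.8937,-6.8657) (cross=-75.367)
ex = (C−B)/|BC| = (0.6364,-0.7714); ey = (0.7714,0.6364)
P = B + -3.26·ex + -1.97·ey = (-3.0643,2.1091)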